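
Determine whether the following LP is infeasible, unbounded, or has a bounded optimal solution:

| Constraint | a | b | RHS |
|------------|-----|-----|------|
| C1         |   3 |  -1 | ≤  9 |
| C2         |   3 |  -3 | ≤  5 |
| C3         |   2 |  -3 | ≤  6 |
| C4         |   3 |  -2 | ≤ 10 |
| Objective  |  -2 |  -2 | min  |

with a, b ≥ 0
Feasible point: (0, 0) satisfies every constraint, so the LP is feasible.
Direction d = (0, 1): for each constraint row a, a·d ≤ 0 —
  (3)(0) + (-1)(1) = -1 ≤ 0
  (3)(0) + (-3)(1) = -3 ≤ 0
  (2)(0) + (-3)(1) = -3 ≤ 0
  (3)(0) + (-2)(1) = -2 ≤ 0
and d ≥ 0, so (0, 0) + t·d stays feasible for every t ≥ 0. Along this ray z = -2a - 2b changes by -2 per unit t, so z → −∞.

Unbounded — the objective can decrease without bound over the feasible region.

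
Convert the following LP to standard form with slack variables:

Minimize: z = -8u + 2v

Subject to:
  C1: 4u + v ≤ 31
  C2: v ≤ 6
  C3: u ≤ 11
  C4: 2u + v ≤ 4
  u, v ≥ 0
min z = -8u + 2v

s.t.
  4u + v + s1 = 31
  v + s2 = 6
  u + s3 = 11
  2u + v + s4 = 4
  u, v, s1, s2, s3, s4 ≥ 0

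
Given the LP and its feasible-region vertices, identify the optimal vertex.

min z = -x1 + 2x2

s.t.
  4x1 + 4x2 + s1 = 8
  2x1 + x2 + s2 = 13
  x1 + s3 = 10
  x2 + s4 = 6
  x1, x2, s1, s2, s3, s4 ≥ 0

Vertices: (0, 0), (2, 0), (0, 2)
(2, 0) with z = -2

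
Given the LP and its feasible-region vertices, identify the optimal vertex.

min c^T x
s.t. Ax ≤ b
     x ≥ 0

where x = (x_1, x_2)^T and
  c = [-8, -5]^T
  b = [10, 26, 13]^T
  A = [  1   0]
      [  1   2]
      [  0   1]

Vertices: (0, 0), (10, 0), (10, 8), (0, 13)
Evaluating z = -8x_1 - 5x_2 at each vertex:
  (0, 0): z = 0
  (10, 0): z = -80
  (10, 8): z = -120
  (0, 13): z = -65

The smallest value is z = -120, attained at (10, 8).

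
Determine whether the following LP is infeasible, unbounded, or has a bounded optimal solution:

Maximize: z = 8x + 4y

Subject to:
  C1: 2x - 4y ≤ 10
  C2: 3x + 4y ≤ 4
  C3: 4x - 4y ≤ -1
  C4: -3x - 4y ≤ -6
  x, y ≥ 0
C2 requires 3x + 4y ≤ 4, while C4 (-3x - 4y ≤ -6) is equivalent to 3x + 4y ≥ 6. Together they would need 6 ≤ 3x + 4y ≤ 4, which is impossible since 6 > 4. No point satisfies all constraints.

Infeasible: no point satisfies all constraints simultaneously.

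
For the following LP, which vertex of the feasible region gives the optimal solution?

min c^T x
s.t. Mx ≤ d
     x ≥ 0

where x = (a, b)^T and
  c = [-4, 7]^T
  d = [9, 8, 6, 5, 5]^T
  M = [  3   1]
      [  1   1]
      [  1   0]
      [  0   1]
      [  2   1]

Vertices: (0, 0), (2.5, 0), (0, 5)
Evaluating z = -4a + 7b at each vertex:
  (0, 0): z = 0
  (2.5, 0): z = -10
  (0, 5): z = 35

The smallest value is z = -10, attained at (2.5, 0).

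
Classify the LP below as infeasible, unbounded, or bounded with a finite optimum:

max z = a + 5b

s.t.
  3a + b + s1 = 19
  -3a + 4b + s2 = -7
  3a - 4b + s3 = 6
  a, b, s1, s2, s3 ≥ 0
The row 3a - 4b + s3 = 6 with s3 ≥ 0 requires 3a - 4b ≤ 6, while the row -3a + 4b + s2 = -7 with s2 ≥ 0 is equivalent to 3a - 4b ≥ 7. Together they would need 7 ≤ 3a - 4b ≤ 6, which is impossible since 7 > 6. No point satisfies all constraints.

The feasible region is empty; the LP is infeasible.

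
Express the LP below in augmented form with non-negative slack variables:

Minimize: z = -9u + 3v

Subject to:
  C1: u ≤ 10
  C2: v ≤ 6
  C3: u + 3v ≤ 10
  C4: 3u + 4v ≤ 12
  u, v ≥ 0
min z = -9u + 3v

s.t.
  u + s1 = 10
  v + s2 = 6
  u + 3v + s3 = 10
  3u + 4v + s4 = 12
  u, v, s1, s2, s3, s4 ≥ 0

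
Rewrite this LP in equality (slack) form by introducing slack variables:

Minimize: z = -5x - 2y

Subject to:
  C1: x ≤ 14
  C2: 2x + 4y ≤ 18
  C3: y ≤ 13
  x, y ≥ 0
min z = -5x - 2y

s.t.
  x + s1 = 14
  2x + 4y + s2 = 18
  y + s3 = 13
  x, y, s1, s2, s3 ≥ 0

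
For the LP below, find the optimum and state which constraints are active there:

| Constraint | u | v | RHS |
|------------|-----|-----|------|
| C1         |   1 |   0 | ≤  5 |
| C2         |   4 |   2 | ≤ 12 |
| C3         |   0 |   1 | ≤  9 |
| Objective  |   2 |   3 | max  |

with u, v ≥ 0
Optimal: u = 0, v = 6
Slack at optimum:
  C1: slack = 5
  C2: slack = 0 (binding)
  C3: slack = 3
  u ≥ 0: u = 0 (binding)
  v ≥ 0: v = 6
Binding constraints: C2, u ≥ 0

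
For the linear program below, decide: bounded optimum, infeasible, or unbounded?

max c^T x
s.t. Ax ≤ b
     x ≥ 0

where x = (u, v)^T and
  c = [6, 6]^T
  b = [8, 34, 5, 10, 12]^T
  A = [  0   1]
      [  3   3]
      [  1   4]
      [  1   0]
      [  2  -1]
The point (5, 0) satisfies every constraint, so the LP is feasible; the constraints give u ≤ 10 and v ≤ 8, which with u, v ≥ 0 keep the feasible region inside a bounded box. A feasible, bounded LP attains a finite optimum at a vertex.

Feasible with finite optimum z* = 30 at (5, 0).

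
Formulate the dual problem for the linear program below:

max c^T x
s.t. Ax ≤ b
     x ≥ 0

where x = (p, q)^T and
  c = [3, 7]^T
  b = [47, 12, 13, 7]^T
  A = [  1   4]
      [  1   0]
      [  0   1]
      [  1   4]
Minimize: z = 47y1 + 12y2 + 13y3 + 7y4

Subject to:
  C1: -y1 - y2 - y4 ≤ -3
  C2: -4y1 - y3 - 4y4 ≤ -7
  y1, y2, y3, y4 ≥ 0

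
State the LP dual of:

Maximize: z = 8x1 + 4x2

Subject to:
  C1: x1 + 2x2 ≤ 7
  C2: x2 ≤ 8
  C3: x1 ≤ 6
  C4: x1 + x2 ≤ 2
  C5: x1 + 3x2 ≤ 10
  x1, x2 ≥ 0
Minimize: z = 7y1 + 8y2 + 6y3 + 2y4 + 10y5

Subject to:
  C1: -y1 - y3 - y4 - y5 ≤ -8
  C2: -2y1 - y2 - y4 - 3y5 ≤ -4
  y1, y2, y3, y4, y5 ≥ 0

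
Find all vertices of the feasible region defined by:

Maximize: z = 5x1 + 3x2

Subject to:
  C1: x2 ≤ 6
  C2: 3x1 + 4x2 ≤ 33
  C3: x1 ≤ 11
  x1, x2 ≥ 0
Each vertex is the intersection of two constraint boundaries that also satisfies all remaining constraints:
  x1 = 0 and x2 = 0 → (0, 0)
  3x1 + 4x2 = 33 and x1 = 11 → (11, 0)
  x2 = 6 and 3x1 + 4x2 = 33 → (3, 6)
  x2 = 6 and x1 = 0 → (0, 6)

Vertices: (0, 0), (11, 0), (3, 6), (0, 6)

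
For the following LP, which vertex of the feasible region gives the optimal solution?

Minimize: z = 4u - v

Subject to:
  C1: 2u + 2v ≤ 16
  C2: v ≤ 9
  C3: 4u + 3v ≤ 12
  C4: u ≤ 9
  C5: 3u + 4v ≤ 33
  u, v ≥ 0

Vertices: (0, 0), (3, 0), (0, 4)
(0, 4) with z = -4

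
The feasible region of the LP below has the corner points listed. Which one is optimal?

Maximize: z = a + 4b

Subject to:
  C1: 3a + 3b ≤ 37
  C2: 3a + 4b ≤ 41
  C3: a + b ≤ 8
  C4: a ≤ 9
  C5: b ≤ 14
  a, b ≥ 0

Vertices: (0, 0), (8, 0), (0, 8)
(0, 8) with z = 32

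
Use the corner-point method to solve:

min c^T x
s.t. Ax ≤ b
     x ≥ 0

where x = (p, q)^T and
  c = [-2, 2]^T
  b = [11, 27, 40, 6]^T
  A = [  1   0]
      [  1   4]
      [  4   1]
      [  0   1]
p = 10, q = 0, z = -20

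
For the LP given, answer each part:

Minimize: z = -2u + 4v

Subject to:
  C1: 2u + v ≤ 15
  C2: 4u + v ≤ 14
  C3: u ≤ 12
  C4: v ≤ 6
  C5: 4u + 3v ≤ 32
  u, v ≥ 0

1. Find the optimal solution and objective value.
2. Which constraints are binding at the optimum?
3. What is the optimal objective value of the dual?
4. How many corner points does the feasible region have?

1. u = 3.5, v = 0, z = -7
2. C2, v ≥ 0
3. -7 (by strong duality, equal to the primal optimum)
4. 4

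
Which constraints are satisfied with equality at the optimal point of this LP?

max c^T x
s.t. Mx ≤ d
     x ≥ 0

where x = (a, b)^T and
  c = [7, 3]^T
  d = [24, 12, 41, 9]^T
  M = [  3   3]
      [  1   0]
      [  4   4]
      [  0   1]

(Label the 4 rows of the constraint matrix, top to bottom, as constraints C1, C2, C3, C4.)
Optimal: a = 8, b = 0
Binding: C1, b ≥ 0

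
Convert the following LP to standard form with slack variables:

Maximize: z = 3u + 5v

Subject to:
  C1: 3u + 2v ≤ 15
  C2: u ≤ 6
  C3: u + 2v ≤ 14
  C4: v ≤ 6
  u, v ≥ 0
max z = 3u + 5v

s.t.
  3u + 2v + s1 = 15
  u + s2 = 6
  u + 2v + s3 = 14
  v + s4 = 6
  u, v, s1, s2, s3, s4 ≥ 0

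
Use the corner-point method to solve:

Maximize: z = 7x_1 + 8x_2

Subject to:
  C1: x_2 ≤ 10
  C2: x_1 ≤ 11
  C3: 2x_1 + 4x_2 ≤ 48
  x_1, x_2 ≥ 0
Each vertex is the intersection of two constraint boundaries that also satisfies all remaining constraints:
  x_1 = 0 and x_2 = 0 → (0, 0)
  x_1 = 11 and x_2 = 0 → (11, 0)
  x_1 = 11 and 2x_1 + 4x_2 = 48 → (11, 6.5)
  x_2 = 10 and 2x_1 + 4x_2 = 48 → (4, 10)
  x_2 = 10 and x_1 = 0 → (0, 10)

Evaluating z = 7x_1 + 8x_2 at each vertex:
  (0, 0): z = 0
  (11, 0): z = 77
  (11, 6.5): z = 129
  (4, 10): z = 108
  (0, 10): z = 80

The maximum is at (11, 6.5) with z = 129.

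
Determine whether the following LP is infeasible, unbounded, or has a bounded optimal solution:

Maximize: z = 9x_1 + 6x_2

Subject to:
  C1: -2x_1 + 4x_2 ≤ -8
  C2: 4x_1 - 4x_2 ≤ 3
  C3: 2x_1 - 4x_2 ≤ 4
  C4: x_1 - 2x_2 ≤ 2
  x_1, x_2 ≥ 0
C3 requires 2x_1 - 4x_2 ≤ 4, while C1 (-2x_1 + 4x_2 ≤ -8) is equivalent to 2x_1 - 4x_2 ≥ 8. Together they would need 8 ≤ 2x_1 - 4x_2 ≤ 4, which is impossible since 8 > 4. No point satisfies all constraints.

The feasible region is empty; the LP is infeasible.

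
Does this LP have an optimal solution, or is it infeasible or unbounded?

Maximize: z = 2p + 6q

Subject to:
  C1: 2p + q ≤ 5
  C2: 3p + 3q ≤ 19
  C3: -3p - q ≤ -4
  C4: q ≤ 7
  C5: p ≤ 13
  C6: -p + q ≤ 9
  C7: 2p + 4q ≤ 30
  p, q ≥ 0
The point (0, 5) satisfies every constraint, so the LP is feasible; the constraints give p ≤ 13 and q ≤ 7, which with p, q ≥ 0 keep the feasible region inside a bounded box. A feasible, bounded LP attains a finite optimum at a vertex.

Bounded optimum: z* = 30 at (0, 5).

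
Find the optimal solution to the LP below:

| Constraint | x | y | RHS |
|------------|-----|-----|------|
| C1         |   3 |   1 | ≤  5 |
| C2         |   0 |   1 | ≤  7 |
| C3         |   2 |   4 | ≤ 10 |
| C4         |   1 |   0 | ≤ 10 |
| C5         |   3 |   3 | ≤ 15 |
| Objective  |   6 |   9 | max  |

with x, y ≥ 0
Each vertex is the intersection of two constraint boundaries that also satisfies all remaining constraints:
  x = 0 and y = 0 → (0, 0)
  3x + y = 5 and y = 0 → (1.667, 0)
  3x + y = 5 and 2x + 4y = 10 → (1, 2)
  2x + 4y = 10 and x = 0 → (0, 2.5)

Evaluating z = 6x + 9y at each vertex:
  (0, 0): z = 0
  (1.667, 0): z = 10
  (1, 2): z = 24
  (0, 2.5): z = 22.5

The maximum is at (1, 2) with z = 24.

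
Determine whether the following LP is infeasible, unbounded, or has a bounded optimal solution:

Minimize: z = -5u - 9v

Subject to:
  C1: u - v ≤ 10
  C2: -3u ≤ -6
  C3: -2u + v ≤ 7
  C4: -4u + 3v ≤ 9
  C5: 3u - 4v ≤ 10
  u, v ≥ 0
Feasible point: (2, 0) satisfies every constraint, so the LP is feasible.
Direction d = (1, 1): for each constraint row a, a·d ≤ 0 —
  (1)(1) + (-1)(1) = 0 ≤ 0
  (-3)(1) + (0)(1) = -3 ≤ 0
  (-2)(1) + (1)(1) = -1 ≤ 0
  (-4)(1) + (3)(1) = -1 ≤ 0
  (3)(1) + (-4)(1) = -1 ≤ 0
and d ≥ 0, so (2, 0) + t·d stays feasible for every t ≥ 0. Along this ray z = -5u - 9v changes by -14 per unit t, so z → −∞.

Unbounded — the objective can decrease without bound over the feasible region.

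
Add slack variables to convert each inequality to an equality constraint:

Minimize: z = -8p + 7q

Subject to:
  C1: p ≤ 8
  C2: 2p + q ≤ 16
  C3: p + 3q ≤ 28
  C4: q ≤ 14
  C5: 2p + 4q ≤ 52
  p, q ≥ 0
min z = -8p + 7q

s.t.
  p + s1 = 8
  2p + q + s2 = 16
  p + 3q + s3 = 28
  q + s4 = 14
  2p + 4q + s5 = 52
  p, q, s1, s2, s3, s4, s5 ≥ 0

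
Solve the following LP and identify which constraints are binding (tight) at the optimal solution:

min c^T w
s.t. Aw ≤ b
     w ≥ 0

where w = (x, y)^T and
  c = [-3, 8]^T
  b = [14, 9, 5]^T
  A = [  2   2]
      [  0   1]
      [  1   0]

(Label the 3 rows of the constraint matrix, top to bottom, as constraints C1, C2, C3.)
Optimal: x = 5, y = 0
Slack at optimum:
  C1: slack = 4
  C2: slack = 9
  C3: slack = 0 (binding)
  x ≥ 0: x = 5
  y ≥ 0: y = 0 (binding)
Binding constraints: C3, y ≥ 0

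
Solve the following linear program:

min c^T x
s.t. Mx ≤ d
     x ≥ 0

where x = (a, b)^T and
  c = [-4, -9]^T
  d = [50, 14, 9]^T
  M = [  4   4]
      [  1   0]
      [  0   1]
a = 3.5, b = 9, z = -95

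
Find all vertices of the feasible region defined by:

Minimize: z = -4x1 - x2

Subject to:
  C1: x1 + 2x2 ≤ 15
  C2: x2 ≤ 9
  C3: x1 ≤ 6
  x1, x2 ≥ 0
Each vertex is the intersection of two constraint boundaries that also satisfies all remaining constraints:
  x1 = 0 and x2 = 0 → (0, 0)
  x1 = 6 and x2 = 0 → (6, 0)
  x1 + 2x2 = 15 and x1 = 6 → (6, 4.5)
  x1 + 2x2 = 15 and x1 = 0 → (0, 7.5)

Vertices: (0, 0), (6, 0), (6, 4.5), (0, 7.5)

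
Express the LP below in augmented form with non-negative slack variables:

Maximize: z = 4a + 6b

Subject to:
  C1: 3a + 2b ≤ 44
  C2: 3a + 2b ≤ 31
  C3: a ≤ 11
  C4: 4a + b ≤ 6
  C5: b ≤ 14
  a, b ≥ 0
max z = 4a + 6b

s.t.
  3a + 2b + s1 = 44
  3a + 2b + s2 = 31
  a + s3 = 11
  4a + b + s4 = 6
  b + s5 = 14
  a, b, s1, s2, s3, s4, s5 ≥ 0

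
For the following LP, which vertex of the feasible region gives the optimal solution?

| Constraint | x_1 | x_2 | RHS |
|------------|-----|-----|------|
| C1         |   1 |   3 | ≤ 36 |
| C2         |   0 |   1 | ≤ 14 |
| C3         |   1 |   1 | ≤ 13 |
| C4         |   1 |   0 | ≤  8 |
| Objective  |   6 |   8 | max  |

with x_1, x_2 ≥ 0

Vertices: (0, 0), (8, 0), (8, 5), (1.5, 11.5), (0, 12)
(1.5, 11.5) with z = 101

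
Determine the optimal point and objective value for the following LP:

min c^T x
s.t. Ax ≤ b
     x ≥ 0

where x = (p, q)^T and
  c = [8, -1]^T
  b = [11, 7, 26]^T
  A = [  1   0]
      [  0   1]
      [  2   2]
Each vertex is the intersection of two constraint boundaries that also satisfies all remaining constraints:
  p = 0 and q = 0 → (0, 0)
  p = 11 and q = 0 → (11, 0)
  p = 11 and 2p + 2q = 26 → (11, 2)
  q = 7 and 2p + 2q = 26 → (6, 7)
  q = 7 and p = 0 → (0, 7)

Evaluating z = 8p - q at each vertex:
  (0, 0): z = 0
  (11, 0): z = 88
  (11, 2): z = 86
  (6, 7): z = 41
  (0, 7): z = -7

The minimum is at (0, 7) with z = -7.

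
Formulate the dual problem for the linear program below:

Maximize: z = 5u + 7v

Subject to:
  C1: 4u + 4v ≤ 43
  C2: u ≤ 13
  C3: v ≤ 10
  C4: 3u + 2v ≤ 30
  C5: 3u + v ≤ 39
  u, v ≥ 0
Minimize: z = 43y1 + 13y2 + 10y3 + 30y4 + 39y5

Subject to:
  C1: -4y1 - y2 - 3y4 - 3y5 ≤ -5
  C2: -4y1 - y3 - 2y4 - y5 ≤ -7
  y1, y2, y3, y4, y5 ≥ 0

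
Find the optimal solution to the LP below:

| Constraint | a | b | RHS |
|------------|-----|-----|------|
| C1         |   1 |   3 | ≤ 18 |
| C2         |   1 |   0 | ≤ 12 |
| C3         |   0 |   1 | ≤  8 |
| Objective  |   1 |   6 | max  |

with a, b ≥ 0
Each vertex is the intersection of two constraint boundaries that also satisfies all remaining constraints:
  a = 0 and b = 0 → (0, 0)
  a = 12 and b = 0 → (12, 0)
  a + 3b = 18 and a = 12 → (12, 2)
  a + 3b = 18 and a = 0 → (0, 6)

Evaluating z = a + 6b at each vertex:
  (0, 0): z = 0
  (12, 0): z = 12
  (12, 2): z = 24
  (0, 6): z = 36

The maximum is at (0, 6) with z = 36.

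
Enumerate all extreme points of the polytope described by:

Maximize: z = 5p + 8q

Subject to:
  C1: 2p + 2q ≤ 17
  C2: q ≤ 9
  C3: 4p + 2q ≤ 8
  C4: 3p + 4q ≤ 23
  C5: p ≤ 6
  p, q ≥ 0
Each vertex is the intersection of two constraint boundaries that also satisfies all remaining constraints:
  p = 0 and q = 0 → (0, 0)
  4p + 2q = 8 and q = 0 → (2, 0)
  4p + 2q = 8 and p = 0 → (0, 4)

Vertices: (0, 0), (2, 0), (0, 4)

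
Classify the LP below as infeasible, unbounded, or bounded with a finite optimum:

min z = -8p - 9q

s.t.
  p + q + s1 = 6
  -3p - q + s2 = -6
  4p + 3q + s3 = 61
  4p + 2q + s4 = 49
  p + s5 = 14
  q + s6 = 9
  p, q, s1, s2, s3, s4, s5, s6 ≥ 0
The point (0, 6) satisfies every constraint, so the LP is feasible; the constraints give p ≤ 14 and q ≤ 9, which with p, q ≥ 0 keep the feasible region inside a bounded box. A feasible, bounded LP attains a finite optimum at a vertex.

Evaluating z = -8p - 9q at each vertex:
  (2, 0): z = -16
  (6, 0): z = -48
  (0, 6): z = -54

Bounded optimum: z* = -54 at (0, 6).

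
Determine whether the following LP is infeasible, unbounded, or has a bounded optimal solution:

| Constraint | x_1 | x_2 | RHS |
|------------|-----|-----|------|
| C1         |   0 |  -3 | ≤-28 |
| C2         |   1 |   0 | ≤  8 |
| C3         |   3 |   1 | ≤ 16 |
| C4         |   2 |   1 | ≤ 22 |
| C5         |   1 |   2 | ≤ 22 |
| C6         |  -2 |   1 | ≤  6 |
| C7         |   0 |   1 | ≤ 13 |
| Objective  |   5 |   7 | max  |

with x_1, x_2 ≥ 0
The point (2, 10) satisfies every constraint, so the LP is feasible; the constraints give x_1 ≤ 8 and x_2 ≤ 13, which with x_1, x_2 ≥ 0 keep the feasible region inside a bounded box. A feasible, bounded LP attains a finite optimum at a vertex.

Evaluating z = 5x_1 + 7x_2 at each vertex:
  (1.667, 9.333): z = 73.67
  (2.222, 9.333): z = 76.44
  (2, 10): z = 80

The LP has an optimal solution: (2, 10) with z = 80.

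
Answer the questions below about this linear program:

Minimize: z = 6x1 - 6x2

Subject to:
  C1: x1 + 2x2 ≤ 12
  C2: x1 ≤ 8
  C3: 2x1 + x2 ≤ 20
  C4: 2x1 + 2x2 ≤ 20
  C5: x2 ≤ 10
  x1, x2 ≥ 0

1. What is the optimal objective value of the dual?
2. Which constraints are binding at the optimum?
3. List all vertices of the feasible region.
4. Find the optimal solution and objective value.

1. -36 (by strong duality, equal to the primal optimum)
2. C1, x1 ≥ 0
3. (0, 0), (8, 0), (8, 2), (0, 6)
4. x1 = 0, x2 = 6, z = -36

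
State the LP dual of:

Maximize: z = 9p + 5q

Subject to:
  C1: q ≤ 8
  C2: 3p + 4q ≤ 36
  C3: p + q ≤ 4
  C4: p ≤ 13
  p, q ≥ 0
Minimize: z = 8y1 + 36y2 + 4y3 + 13y4

Subject to:
  C1: -3y2 - y3 - y4 ≤ -9
  C2: -y1 - 4y2 - y3 ≤ -5
  y1, y2, y3, y4 ≥ 0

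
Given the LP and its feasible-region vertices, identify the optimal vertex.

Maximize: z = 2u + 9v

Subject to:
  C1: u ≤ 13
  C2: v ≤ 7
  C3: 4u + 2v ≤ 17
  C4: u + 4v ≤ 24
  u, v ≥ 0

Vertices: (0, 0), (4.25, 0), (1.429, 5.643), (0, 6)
(0, 6) with z = 54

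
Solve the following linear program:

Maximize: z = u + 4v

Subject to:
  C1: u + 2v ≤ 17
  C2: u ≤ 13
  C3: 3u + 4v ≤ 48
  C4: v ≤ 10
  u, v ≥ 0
u = 0, v = 8.5, z = 34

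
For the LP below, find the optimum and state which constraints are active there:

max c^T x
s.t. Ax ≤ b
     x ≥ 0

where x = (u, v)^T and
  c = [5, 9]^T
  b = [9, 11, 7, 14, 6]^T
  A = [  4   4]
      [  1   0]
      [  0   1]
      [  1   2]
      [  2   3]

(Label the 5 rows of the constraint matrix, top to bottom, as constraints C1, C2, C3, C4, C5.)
Optimal: u = 0, v = 2
Slack at optimum:
  C1: slack = 1
  C2: slack = 11
  C3: slack = 5
  C4: slack = 10
  C5: slack = 0 (binding)
  u ≥ 0: u = 0 (binding)
  v ≥ 0: v = 2
Binding constraints: C5, u ≥ 0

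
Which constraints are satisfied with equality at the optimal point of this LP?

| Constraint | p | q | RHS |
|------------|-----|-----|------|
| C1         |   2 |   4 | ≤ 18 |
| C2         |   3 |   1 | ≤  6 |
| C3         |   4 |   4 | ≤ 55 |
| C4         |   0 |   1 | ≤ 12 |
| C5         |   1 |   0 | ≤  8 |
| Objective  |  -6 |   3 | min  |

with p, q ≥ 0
Optimal: p = 2, q = 0
Slack at optimum:
  C1: slack = 14
  C2: slack = 0 (binding)
  C3: slack = 47
  C4: slack = 12
  C5: slack = 6
  p ≥ 0: p = 2
  q ≥ 0: q = 0 (binding)
Binding constraints: C2, q ≥ 0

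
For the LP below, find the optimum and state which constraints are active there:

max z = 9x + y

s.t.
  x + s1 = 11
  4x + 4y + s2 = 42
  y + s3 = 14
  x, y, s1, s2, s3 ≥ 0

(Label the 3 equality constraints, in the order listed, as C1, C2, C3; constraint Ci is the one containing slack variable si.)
Optimal: x = 10.5, y = 0
Slack at optimum:
  C1: slack = 0.5
  C2: slack = 0 (binding)
  C3: slack = 14
  x ≥ 0: x = 10.5
  y ≥ 0: y = 0 (binding)
Binding constraints: C2, y ≥ 0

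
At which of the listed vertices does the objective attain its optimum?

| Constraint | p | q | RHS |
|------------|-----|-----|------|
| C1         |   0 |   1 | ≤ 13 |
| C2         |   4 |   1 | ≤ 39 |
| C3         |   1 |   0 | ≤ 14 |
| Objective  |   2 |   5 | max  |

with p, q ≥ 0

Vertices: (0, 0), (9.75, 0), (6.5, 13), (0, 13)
(6.5, 13) with z = 78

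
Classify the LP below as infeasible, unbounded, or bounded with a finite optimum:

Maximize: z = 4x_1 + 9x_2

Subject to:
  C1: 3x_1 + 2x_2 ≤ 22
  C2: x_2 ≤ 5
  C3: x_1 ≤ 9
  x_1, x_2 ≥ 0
The point (4, 5) satisfies every constraint, so the LP is feasible; the constraints give x_1 ≤ 9 and x_2 ≤ 5, which with x_1, x_2 ≥ 0 keep the feasible region inside a bounded box. A feasible, bounded LP attains a finite optimum at a vertex.

Evaluating z = 4x_1 + 9x_2 at each vertex:
  (0, 0): z = 0
  (7.333, 0): z = 29.33
  (4, 5): z = 61
  (0, 5): z = 45

Bounded optimum: z* = 61 at (4, 5).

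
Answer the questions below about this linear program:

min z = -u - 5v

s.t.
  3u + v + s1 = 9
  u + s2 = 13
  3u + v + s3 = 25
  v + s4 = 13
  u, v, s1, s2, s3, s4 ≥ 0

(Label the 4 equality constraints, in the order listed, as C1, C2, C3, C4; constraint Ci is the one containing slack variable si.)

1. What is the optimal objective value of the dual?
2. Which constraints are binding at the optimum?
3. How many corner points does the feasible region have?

1. -45 (by strong duality, equal to the primal optimum)
2. C1, u ≥ 0
3. 3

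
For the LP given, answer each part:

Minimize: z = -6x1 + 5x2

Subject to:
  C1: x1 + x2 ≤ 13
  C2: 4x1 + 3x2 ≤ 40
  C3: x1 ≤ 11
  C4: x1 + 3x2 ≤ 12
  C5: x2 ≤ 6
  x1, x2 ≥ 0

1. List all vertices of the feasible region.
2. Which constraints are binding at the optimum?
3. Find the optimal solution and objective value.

1. (0, 0), (10, 0), (9.333, 0.8889), (0, 4)
2. C2, x2 ≥ 0
3. x1 = 10, x2 = 0, z = -60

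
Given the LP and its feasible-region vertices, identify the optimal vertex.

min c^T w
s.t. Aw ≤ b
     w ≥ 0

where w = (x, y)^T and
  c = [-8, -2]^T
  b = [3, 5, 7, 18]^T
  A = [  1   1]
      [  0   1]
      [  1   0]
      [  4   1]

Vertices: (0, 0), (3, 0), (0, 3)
Evaluating z = -8x - 2y at each vertex:
  (0, 0): z = 0
  (3, 0): z = -24
  (0, 3): z = -6

The smallest value is z = -24, attained at (3, 0).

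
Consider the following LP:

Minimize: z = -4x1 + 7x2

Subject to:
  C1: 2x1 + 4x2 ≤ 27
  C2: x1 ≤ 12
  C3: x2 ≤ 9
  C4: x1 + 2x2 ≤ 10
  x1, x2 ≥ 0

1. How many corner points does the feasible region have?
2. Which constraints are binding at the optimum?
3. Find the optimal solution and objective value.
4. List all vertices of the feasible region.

1. 3
2. C4, x2 ≥ 0
3. x1 = 10, x2 = 0, z = -40
4. (0, 0), (10, 0), (0, 5)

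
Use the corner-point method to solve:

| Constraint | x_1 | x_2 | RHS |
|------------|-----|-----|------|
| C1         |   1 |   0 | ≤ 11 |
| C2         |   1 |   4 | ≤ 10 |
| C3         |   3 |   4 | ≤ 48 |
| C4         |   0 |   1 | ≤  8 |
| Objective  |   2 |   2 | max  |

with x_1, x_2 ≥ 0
Each vertex is the intersection of two constraint boundaries that also satisfies all remaining constraints:
  x_1 = 0 and x_2 = 0 → (0, 0)
  x_1 + 4x_2 = 10 and x_2 = 0 → (10, 0)
  x_1 + 4x_2 = 10 and x_1 = 0 → (0, 2.5)

Evaluating z = 2x_1 + 2x_2 at each vertex:
  (0, 0): z = 0
  (10, 0): z = 20
  (0, 2.5): z = 5

The maximum is at (10, 0) with z = 20.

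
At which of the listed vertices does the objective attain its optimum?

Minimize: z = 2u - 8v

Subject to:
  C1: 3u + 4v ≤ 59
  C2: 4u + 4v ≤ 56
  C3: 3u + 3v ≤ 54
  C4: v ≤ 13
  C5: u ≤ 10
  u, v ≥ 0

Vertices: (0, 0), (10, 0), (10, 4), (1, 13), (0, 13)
(0, 13) with z = -104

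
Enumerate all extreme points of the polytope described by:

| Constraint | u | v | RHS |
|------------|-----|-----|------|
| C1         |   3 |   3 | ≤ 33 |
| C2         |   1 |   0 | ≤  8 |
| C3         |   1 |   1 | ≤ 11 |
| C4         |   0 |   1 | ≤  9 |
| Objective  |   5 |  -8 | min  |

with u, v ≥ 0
Each vertex is the intersection of two constraint boundaries that also satisfies all remaining constraints:
  u = 0 and v = 0 → (0, 0)
  u = 8 and v = 0 → (8, 0)
  3u + 3v = 33 and u = 8 → (8, 3)
  3u + 3v = 33 and v = 9 → (2, 9)
  v = 9 and u = 0 → (0, 9)

Vertices: (0, 0), (8, 0), (8, 3), (2, 9), (0, 9)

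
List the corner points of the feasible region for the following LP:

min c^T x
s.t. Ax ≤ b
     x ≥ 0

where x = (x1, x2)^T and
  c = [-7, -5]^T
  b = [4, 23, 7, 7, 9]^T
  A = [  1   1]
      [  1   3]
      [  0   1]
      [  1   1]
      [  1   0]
Each vertex is the intersection of two constraint boundaries that also satisfies all remaining constraints:
  x1 = 0 and x2 = 0 → (0, 0)
  x1 + x2 = 4 and x2 = 0 → (4, 0)
  x1 + x2 = 4 and x1 = 0 → (0, 4)

Vertices: (0, 0), (4, 0), (0, 4)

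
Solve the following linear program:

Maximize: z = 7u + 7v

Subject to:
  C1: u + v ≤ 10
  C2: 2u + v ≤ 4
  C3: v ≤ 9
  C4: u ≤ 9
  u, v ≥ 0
u = 0, v = 4, z = 28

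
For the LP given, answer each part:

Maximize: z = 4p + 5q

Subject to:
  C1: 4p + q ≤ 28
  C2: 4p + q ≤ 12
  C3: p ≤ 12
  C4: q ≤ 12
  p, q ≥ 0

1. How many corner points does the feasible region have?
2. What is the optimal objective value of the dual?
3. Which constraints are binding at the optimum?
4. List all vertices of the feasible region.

1. 3
2. 60 (by strong duality, equal to the primal optimum)
3. C2, C4, p ≥ 0
4. (0, 0), (3, 0), (0, 12)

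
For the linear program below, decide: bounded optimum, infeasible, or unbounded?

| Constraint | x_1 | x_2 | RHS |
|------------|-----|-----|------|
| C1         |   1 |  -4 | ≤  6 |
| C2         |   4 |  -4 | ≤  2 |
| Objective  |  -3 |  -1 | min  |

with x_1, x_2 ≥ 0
Feasible point: (0, 0) satisfies every constraint, so the LP is feasible.
Direction d = (0, 1): for each constraint row a, a·d ≤ 0 —
  (1)(0) + (-4)(1) = -4 ≤ 0
  (4)(0) + (-4)(1) = -4 ≤ 0
and d ≥ 0, so (0, 0) + t·d stays feasible for every t ≥ 0. Along this ray z = -3x_1 - x_2 changes by -1 per unit t, so z → −∞.

Unbounded — the objective can decrease without bound over the feasible region.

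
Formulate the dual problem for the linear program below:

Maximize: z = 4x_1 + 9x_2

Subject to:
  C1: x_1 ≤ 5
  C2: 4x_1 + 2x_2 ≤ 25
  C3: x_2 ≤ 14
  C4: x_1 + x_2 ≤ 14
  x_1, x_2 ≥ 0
Minimize: z = 5y1 + 25y2 + 14y3 + 14y4

Subject to:
  C1: -y1 - 4y2 - y4 ≤ -4
  C2: -2y2 - y3 - y4 ≤ -9
  y1, y2, y3, y4 ≥ 0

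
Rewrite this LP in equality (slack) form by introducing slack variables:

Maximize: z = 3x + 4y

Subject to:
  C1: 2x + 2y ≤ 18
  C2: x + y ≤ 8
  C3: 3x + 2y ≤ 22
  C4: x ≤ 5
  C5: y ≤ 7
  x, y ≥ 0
max z = 3x + 4y

s.t.
  2x + 2y + s1 = 18
  x + y + s2 = 8
  3x + 2y + s3 = 22
  x + s4 = 5
  y + s5 = 7
  x, y, s1, s2, s3, s4, s5 ≥ 0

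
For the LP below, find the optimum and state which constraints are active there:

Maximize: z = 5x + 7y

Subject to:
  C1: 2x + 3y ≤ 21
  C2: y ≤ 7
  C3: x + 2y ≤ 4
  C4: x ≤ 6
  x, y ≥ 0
Optimal: x = 4, y = 0
Slack at optimum:
  C1: slack = 13
  C2: slack = 7
  C3: slack = 0 (binding)
  C4: slack = 2
  x ≥ 0: x = 4
  y ≥ 0: y = 0 (binding)
Binding constraints: C3, y ≥ 0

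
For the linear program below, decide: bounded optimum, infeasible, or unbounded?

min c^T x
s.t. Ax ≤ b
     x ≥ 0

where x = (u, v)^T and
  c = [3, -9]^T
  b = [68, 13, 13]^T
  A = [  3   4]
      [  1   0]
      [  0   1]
The point (0, 13) satisfies every constraint, so the LP is feasible; the constraints give u ≤ 13 and v ≤ 13, which with u, v ≥ 0 keep the feasible region inside a bounded box. A feasible, bounded LP attains a finite optimum at a vertex.

Feasible with finite optimum z* = -117 at (0, 13).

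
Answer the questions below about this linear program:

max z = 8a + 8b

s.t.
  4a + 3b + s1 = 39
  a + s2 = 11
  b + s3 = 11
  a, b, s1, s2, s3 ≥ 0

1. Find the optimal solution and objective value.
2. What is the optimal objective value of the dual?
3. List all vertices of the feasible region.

1. a = 1.5, b = 11, z = 100
2. 100 (by strong duality, equal to the primal optimum)
3. (0, 0), (9.75, 0), (1.5, 11), (0, 11)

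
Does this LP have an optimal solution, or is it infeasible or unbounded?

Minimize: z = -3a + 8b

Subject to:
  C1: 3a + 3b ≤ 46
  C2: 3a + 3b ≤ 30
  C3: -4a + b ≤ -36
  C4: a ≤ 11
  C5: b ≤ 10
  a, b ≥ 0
The point (10, 0) satisfies every constraint, so the LP is feasible; the constraints give a ≤ 11 and b ≤ 10, which with a, b ≥ 0 keep the feasible region inside a bounded box. A feasible, bounded LP attains a finite optimum at a vertex.

Evaluating z = -3a + 8b at each vertex:
  (9, 0): z = -27
  (10, 0): z = -30
  (9.2, 0.8): z = -21.2

Bounded optimum: z* = -30 at (10, 0).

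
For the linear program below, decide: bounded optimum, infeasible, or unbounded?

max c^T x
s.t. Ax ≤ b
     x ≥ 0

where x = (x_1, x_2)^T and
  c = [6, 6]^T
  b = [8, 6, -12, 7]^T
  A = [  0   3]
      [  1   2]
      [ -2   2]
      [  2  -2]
One constraint requires 2x_1 - 2x_2 ≤ 7, while the constraint -2x_1 + 2x_2 ≤ -12 is equivalent to 2x_1 - 2x_2 ≥ 12. Together they would need 12 ≤ 2x_1 - 2x_2 ≤ 7, which is impossible since 12 > 7. No point satisfies all constraints.

Infeasible: no point satisfies all constraints simultaneously.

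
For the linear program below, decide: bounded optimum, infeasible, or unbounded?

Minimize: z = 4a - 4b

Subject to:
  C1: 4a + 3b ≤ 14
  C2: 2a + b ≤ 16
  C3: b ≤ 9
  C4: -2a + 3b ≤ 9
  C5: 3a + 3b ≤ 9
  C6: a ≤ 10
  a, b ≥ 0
The point (0, 3) satisfies every constraint, so the LP is feasible; the constraints give a ≤ 10 and b ≤ 9, which with a, b ≥ 0 keep the feasible region inside a bounded box. A feasible, bounded LP attains a finite optimum at a vertex.

Bounded optimum: z* = -12 at (0, 3).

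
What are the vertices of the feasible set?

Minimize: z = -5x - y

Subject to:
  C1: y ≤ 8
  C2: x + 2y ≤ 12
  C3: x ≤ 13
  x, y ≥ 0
Each vertex is the intersection of two constraint boundaries that also satisfies all remaining constraints:
  x = 0 and y = 0 → (0, 0)
  x + 2y = 12 and y = 0 → (12, 0)
  x + 2y = 12 and x = 0 → (0, 6)

Vertices: (0, 0), (12, 0), (0, 6)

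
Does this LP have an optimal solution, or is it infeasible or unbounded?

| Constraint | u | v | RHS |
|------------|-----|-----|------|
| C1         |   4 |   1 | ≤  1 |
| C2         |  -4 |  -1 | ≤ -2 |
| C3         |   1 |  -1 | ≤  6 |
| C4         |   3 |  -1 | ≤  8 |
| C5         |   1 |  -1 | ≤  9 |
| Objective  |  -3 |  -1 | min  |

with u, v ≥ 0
C1 requires 4u + v ≤ 1, while C2 (-4u - v ≤ -2) is equivalent to 4u + v ≥ 2. Together they would need 2 ≤ 4u + v ≤ 1, which is impossible since 2 > 1. No point satisfies all constraints.

Infeasible — the constraint set is empty.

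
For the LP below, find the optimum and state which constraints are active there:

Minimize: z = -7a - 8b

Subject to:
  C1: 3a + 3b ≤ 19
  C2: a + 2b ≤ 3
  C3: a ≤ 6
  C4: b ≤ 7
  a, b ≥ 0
Optimal: a = 3, b = 0
Slack at optimum:
  C1: slack = 10
  C2: slack = 0 (binding)
  C3: slack = 3
  C4: slack = 7
  a ≥ 0: a = 3
  b ≥ 0: b = 0 (binding)
Binding constraints: C2, b ≥ 0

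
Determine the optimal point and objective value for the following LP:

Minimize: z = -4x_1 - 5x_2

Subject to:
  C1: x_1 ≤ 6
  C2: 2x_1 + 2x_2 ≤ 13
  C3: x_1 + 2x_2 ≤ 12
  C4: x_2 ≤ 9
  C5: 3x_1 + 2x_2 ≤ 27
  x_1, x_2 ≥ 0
Each vertex is the intersection of two constraint boundaries that also satisfies all remaining constraints:
  x_1 = 0 and x_2 = 0 → (0, 0)
  x_1 = 6 and x_2 = 0 → (6, 0)
  x_1 = 6 and 2x_1 + 2x_2 = 13 → (6, 0.5)
  2x_1 + 2x_2 = 13 and x_1 + 2x_2 = 12 → (1, 5.5)
  x_1 + 2x_2 = 12 and x_1 = 0 → (0, 6)

Evaluating z = -4x_1 - 5x_2 at each vertex:
  (0, 0): z = 0
  (6, 0): z = -24
  (6, 0.5): z = -26.5
  (1, 5.5): z = -31.5
  (0, 6): z = -30

The minimum is at (1, 5.5) with z = -31.5.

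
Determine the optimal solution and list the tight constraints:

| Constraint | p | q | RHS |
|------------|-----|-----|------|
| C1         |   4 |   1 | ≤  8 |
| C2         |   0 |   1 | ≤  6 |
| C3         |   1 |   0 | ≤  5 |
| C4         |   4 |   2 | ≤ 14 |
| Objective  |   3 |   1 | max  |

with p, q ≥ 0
Optimal: p = 0.5, q = 6
Binding: C1, C2, C4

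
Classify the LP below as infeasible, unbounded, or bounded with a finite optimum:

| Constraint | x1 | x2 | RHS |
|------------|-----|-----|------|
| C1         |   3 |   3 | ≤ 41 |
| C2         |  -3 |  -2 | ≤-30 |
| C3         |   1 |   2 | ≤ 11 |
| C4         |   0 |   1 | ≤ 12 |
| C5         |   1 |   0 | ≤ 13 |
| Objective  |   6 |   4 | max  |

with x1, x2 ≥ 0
The point (11, 0) satisfies every constraint, so the LP is feasible; the constraints give x1 ≤ 13 and x2 ≤ 12, which with x1, x2 ≥ 0 keep the feasible region inside a bounded box. A feasible, bounded LP attains a finite optimum at a vertex.

Evaluating z = 6x1 + 4x2 at each vertex:
  (10, 0): z = 60
  (11, 0): z = 66
  (9.5, 0.75): z = 60

Feasible with finite optimum z* = 66 at (11, 0).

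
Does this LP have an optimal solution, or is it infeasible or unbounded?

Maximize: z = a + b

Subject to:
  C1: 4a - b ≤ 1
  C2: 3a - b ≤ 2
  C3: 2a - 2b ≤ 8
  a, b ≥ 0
Feasible point: (0, 0) satisfies every constraint, so the LP is feasible.
Direction d = (0, 1): for each constraint row a, a·d ≤ 0 —
  (4)(0) + (-1)(1) = -1 ≤ 0
  (3)(0) + (-1)(1) = -1 ≤ 0
  (2)(0) + (-2)(1) = -2 ≤ 0
and d ≥ 0, so (0, 0) + t·d stays feasible for every t ≥ 0. Along this ray z = a + b changes by 1 per unit t, so z → +∞.

Unbounded: there is a feasible ray along which z → +∞.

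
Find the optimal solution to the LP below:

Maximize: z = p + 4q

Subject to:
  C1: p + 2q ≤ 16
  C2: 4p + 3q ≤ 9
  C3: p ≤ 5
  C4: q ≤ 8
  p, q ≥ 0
p = 0, q = 3, z = 12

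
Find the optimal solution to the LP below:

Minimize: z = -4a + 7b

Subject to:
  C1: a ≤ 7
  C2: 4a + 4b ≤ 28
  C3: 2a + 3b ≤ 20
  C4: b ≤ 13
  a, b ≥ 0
a = 7, b = 0, z = -28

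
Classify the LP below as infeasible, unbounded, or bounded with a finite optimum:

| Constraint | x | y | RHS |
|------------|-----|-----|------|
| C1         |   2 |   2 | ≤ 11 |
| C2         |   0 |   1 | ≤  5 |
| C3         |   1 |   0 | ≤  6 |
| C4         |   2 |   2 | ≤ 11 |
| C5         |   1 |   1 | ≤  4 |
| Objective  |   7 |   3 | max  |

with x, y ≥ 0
The point (4, 0) satisfies every constraint, so the LP is feasible; the constraints give x ≤ 6 and y ≤ 5, which with x, y ≥ 0 keep the feasible region inside a bounded box. A feasible, bounded LP attains a finite optimum at a vertex.

The LP has an optimal solution: (4, 0) with z = 28.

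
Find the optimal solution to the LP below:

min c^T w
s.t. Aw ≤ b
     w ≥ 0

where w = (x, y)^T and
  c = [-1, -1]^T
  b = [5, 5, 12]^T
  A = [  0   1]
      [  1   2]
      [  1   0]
Each vertex is the intersection of two constraint boundaries that also satisfies all remaining constraints:
  x = 0 and y = 0 → (0, 0)
  x + 2y = 5 and y = 0 → (5, 0)
  x + 2y = 5 and x = 0 → (0, 2.5)

Evaluating z = -x - y at each vertex:
  (0, 0): z = 0
  (5, 0): z = -5
  (0, 2.5): z = -2.5

The minimum is at (5, 0) with z = -5.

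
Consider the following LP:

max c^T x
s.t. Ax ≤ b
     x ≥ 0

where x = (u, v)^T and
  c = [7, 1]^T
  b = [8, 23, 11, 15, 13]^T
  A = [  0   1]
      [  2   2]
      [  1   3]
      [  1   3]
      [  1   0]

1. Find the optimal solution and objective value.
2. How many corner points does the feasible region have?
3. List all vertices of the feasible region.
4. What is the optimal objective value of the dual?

1. u = 11, v = 0, z = 77
2. 3
3. (0, 0), (11, 0), (0, 3.667)
4. 77 (by strong duality, equal to the primal optimum)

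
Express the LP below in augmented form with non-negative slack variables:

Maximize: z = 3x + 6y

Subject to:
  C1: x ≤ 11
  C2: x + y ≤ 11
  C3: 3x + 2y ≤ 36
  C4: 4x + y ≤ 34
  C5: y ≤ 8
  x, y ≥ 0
max z = 3x + 6y

s.t.
  x + s1 = 11
  x + y + s2 = 11
  3x + 2y + s3 = 36
  4x + y + s4 = 34
  y + s5 = 8
  x, y, s1, s2, s3, s4, s5 ≥ 0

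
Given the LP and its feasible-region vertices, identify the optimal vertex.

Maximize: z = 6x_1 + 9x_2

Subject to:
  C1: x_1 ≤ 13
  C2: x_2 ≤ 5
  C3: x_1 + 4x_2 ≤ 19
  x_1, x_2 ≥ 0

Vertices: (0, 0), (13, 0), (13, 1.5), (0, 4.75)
Evaluating z = 6x_1 + 9x_2 at each vertex:
  (0, 0): z = 0
  (13, 0): z = 78
  (13, 1.5): z = 91.5
  (0, 4.75): z = 42.75

The largest value is z = 91.5, attained at (13, 1.5).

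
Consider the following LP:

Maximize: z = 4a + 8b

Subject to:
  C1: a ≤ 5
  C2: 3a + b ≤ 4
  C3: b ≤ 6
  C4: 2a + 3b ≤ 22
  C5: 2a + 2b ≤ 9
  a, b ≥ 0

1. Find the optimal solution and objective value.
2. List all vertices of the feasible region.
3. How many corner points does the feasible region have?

1. a = 0, b = 4, z = 32
2. (0, 0), (1.333, 0), (0, 4)
3. 3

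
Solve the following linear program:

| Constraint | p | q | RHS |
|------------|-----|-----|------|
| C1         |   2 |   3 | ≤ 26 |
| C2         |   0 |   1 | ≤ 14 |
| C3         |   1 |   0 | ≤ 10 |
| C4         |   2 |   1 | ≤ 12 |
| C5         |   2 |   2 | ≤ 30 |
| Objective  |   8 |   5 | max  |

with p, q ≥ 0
Each vertex is the intersection of two constraint boundaries that also satisfies all remaining constraints:
  p = 0 and q = 0 → (0, 0)
  2p + q = 12 and q = 0 → (6, 0)
  2p + 3q = 26 and 2p + q = 12 → (2.5, 7)
  2p + 3q = 26 and p = 0 → (0, 8.667)

Evaluating z = 8p + 5q at each vertex:
  (0, 0): z = 0
  (6, 0): z = 48
  (2.5, 7): z = 55
  (0, 8.667): z = 43.33

The maximum is at (2.5, 7) with z = 55.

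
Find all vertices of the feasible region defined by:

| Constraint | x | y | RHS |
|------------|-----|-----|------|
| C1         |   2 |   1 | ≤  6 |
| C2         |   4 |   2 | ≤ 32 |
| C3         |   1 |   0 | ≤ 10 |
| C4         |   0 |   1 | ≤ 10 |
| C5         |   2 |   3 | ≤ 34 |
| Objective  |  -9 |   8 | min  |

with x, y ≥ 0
Each vertex is the intersection of two constraint boundaries that also satisfies all remaining constraints:
  x = 0 and y = 0 → (0, 0)
  2x + y = 6 and y = 0 → (3, 0)
  2x + y = 6 and x = 0 → (0, 6)

Vertices: (0, 0), (3, 0), (0, 6)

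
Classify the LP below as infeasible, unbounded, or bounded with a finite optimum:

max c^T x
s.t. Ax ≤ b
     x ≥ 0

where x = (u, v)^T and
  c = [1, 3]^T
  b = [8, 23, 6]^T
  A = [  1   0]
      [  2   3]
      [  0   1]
The point (2.5, 6) satisfies every constraint, so the LP is feasible; the constraints give u ≤ 8 and v ≤ 6, which with u, v ≥ 0 keep the feasible region inside a bounded box. A feasible, bounded LP attains a finite optimum at a vertex.

Bounded optimum: z* = 20.5 at (2.5, 6).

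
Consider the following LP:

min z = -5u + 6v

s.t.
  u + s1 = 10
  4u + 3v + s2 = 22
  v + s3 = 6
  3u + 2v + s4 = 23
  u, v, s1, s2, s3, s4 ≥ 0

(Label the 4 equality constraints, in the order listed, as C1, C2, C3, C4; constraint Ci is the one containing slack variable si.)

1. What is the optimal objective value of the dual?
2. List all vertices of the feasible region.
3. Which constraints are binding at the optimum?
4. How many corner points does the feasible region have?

1. -27.5 (by strong duality, equal to the primal optimum)
2. (0, 0), (5.5, 0), (1, 6), (0, 6)
3. C2, v ≥ 0
4. 4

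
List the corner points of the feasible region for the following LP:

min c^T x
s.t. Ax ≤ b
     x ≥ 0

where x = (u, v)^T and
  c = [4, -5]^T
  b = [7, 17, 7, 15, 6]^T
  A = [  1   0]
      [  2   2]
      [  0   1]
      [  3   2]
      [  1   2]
Each vertex is the intersection of two constraint boundaries that also satisfies all remaining constraints:
  u = 0 and v = 0 → (0, 0)
  3u + 2v = 15 and v = 0 → (5, 0)
  3u + 2v = 15 and u + 2v = 6 → (4.5, 0.75)
  u + 2v = 6 and u = 0 → (0, 3)

Vertices: (0, 0), (5, 0), (4.5, 0.75), (0, 3)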